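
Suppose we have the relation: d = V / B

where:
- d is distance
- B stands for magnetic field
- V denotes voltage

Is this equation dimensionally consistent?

No

d (distance) has dimensions [L].
B (magnetic field) has dimensions [I^-1 M T^-2].
V (voltage) has dimensions [I^-1 L^2 M T^-3].

Left side: [L]
Right side: [L^2 T^-1]

The two sides have different dimensions, so the equation is NOT dimensionally consistent.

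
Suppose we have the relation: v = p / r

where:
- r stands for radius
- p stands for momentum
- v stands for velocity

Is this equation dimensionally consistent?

No

r (radius) has dimensions [L].
p (momentum) has dimensions [L M T^-1].
v (velocity) has dimensions [L T^-1].

Left side: [L T^-1]
Right side: [M T^-1]

The two sides have different dimensions, so the equation is NOT dimensionally consistent.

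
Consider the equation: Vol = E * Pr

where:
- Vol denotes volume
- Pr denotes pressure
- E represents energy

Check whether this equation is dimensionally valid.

No

Vol (volume) has dimensions [L^3].
Pr (pressure) has dimensions [L^-1 M T^-2].
E (energy) has dimensions [L^2 M T^-2].

Left side: [L^3]
Right side: [L M^2 T^-4]

The two sides have different dimensions, so the equation is NOT dimensionally consistent.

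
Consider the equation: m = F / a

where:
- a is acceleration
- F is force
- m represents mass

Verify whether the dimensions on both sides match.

Yes

a (acceleration) has dimensions [L T^-2].
F (force) has dimensions [L M T^-2].
m (mass) has dimensions [M].

Left side: [M]
Right side: [M]

Both sides have the same dimensions, so the equation is dimensionally consistent.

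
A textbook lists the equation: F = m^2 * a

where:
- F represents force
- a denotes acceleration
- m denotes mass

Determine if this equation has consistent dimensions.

No

F (force) has dimensions [L M T^-2].
a (acceleration) has dimensions [L T^-2].
m (mass) has dimensions [M].

Left side: [L M T^-2]
Right side: [L M^2 T^-2]

The two sides have different dimensions, so the equation is NOT dimensionally consistent.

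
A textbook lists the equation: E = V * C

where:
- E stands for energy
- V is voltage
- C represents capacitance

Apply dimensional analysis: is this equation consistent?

No

E (energy) has dimensions [L^2 M T^-2].
V (voltage) has dimensions [I^-1 L^2 M T^-3].
C (capacitance) has dimensions [I^2 L^-2 M^-1 T^4].

Left side: [L^2 M T^-2]
Right side: [I T]

The two sides have different dimensions, so the equation is NOT dimensionally consistent.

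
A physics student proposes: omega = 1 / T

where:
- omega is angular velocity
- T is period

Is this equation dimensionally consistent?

Yes

omega (angular velocity) has dimensions [T^-1].
T (period) has dimensions [T].

Left side: [T^-1]
Right side: [T^-1]

Both sides have the same dimensions, so the equation is dimensionally consistent.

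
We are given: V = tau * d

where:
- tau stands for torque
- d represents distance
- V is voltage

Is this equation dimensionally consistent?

No

tau (torque) has dimensions [L^2 M T^-2].
d (distance) has dimensions [L].
V (voltage) has dimensions [I^-1 L^2 M T^-3].

Left side: [I^-1 L^2 M T^-3]
Right side: [L^3 M T^-2]

The two sides have different dimensions, so the equation is NOT dimensionally consistent.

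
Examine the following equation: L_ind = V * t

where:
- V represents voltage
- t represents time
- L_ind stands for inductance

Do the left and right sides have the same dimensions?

No

V (voltage) has dimensions [I^-1 L^2 M T^-3].
t (time) has dimensions [T].
L_ind (inductance) has dimensions [I^-2 L^2 M T^-2].

Left side: [I^-2 L^2 M T^-2]
Right side: [I^-1 L^2 M T^-2]

The two sides have different dimensions, so the equation is NOT dimensionally consistent.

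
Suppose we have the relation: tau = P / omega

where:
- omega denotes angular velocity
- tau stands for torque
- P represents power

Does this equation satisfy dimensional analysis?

Yes

omega (angular velocity) has dimensions [T^-1].
tau (torque) has dimensions [L^2 M T^-2].
P (power) has dimensions [L^2 M T^-3].

Left side: [L^2 M T^-2]
Right side: [L^2 M T^-2]

Both sides have the same dimensions, so the equation is dimensionally consistent.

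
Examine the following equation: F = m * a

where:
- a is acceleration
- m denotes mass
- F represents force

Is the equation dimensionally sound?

Yes

a (acceleration) has dimensions [L T^-2].
m (mass) has dimensions [M].
F (force) has dimensions [L M T^-2].

Left side: [L M T^-2]
Right side: [L M T^-2]

Both sides have the same dimensions, so the equation is dimensionally consistent.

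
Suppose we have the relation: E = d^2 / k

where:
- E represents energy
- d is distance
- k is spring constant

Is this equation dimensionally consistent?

No

E (energy) has dimensions [L^2 M T^-2].
d (distance) has dimensions [L].
k (spring constant) has dimensions [M T^-2].

Left side: [L^2 M T^-2]
Right side: [L^2 M^-1 T^2]

The two sides have different dimensions, so the equation is NOT dimensionally consistent.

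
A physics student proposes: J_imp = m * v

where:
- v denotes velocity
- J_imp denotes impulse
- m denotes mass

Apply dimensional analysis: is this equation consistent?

Yes

v (velocity) has dimensions [L T^-1].
J_imp (impulse) has dimensions [L M T^-1].
m (mass) has dimensions [M].

Left side: [L M T^-1]
Right side: [L M T^-1]

Both sides have the same dimensions, so the equation is dimensionally consistent.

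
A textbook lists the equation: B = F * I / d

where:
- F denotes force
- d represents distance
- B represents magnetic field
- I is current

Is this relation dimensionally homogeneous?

No

F (force) has dimensions [L M T^-2].
d (distance) has dimensions [L].
B (magnetic field) has dimensions [I^-1 M T^-2].
I (current) has dimensions [I].

Left side: [I^-1 M T^-2]
Right side: [I M T^-2]

The two sides have different dimensions, so the equation is NOT dimensionally consistent.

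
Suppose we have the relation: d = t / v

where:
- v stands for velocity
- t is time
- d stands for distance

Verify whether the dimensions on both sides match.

No

v (velocity) has dimensions [L T^-1].
t (time) has dimensions [T].
d (distance) has dimensions [L].

Left side: [L]
Right side: [L^-1 T^2]

The two sides have different dimensions, so the equation is NOT dimensionally consistent.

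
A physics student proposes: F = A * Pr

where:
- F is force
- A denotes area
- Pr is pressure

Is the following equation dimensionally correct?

Yes

F (force) has dimensions [L M T^-2].
A (area) has dimensions [L^2].
Pr (pressure) has dimensions [L^-1 M T^-2].

Left side: [L M T^-2]
Right side: [L M T^-2]

Both sides have the same dimensions, so the equation is dimensionally consistent.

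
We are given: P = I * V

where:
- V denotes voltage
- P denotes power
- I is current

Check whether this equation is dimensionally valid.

Yes

V (voltage) has dimensions [I^-1 L^2 M T^-3].
P (power) has dimensions [L^2 M T^-3].
I (current) has dimensions [I].

Left side: [L^2 M T^-3]
Right side: [L^2 M T^-3]

Both sides have the same dimensions, so the equation is dimensionally consistent.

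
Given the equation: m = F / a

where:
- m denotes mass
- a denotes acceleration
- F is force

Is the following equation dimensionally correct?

Yes

m (mass) has dimensions [M].
a (acceleration) has dimensions [L T^-2].
F (force) has dimensions [L M T^-2].

Left side: [M]
Right side: [M]

Both sides have the same dimensions, so the equation is dimensionally consistent.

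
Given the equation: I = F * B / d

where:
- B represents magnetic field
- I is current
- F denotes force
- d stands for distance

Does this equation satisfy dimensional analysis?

No

B (magnetic field) has dimensions [I^-1 M T^-2].
I (current) has dimensions [I].
F (force) has dimensions [L M T^-2].
d (distance) has dimensions [L].

Left side: [I]
Right side: [I^-1 M^2 T^-4]

The two sides have different dimensions, so the equation is NOT dimensionally consistent.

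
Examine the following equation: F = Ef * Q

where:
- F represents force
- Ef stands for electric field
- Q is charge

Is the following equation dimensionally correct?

Yes

F (force) has dimensions [L M T^-2].
Ef (electric field) has dimensions [I^-1 L M T^-3].
Q (charge) has dimensions [I T].

Left side: [L M T^-2]
Right side: [L M T^-2]

Both sides have the same dimensions, so the equation is dimensionally consistent.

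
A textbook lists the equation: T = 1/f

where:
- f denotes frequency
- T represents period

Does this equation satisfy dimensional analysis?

Yes

f (frequency) has dimensions [T^-1].
T (period) has dimensions [T].

Left side: [T]
Right side: [T]

Both sides have the same dimensions, so the equation is dimensionally consistent.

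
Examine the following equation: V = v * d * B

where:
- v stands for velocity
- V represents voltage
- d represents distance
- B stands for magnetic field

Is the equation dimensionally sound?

Yes

v (velocity) has dimensions [L T^-1].
V (voltage) has dimensions [I^-1 L^2 M T^-3].
d (distance) has dimensions [L].
B (magnetic field) has dimensions [I^-1 M T^-2].

Left side: [I^-1 L^2 M T^-3]
Right side: [I^-1 L^2 M T^-3]

Both sides have the same dimensions, so the equation is dimensionally consistent.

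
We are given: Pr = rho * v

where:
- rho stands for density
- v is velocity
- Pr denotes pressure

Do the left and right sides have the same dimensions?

No

rho (density) has dimensions [L^-3 M].
v (velocity) has dimensions [L T^-1].
Pr (pressure) has dimensions [L^-1 M T^-2].

Left side: [L^-1 M T^-2]
Right side: [L^-2 M T^-1]

The two sides have different dimensions, so the equation is NOT dimensionally consistent.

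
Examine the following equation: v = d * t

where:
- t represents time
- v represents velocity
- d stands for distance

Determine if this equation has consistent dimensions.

No

t (time) has dimensions [T].
v (velocity) has dimensions [L T^-1].
d (distance) has dimensions [L].

Left side: [L T^-1]
Right side: [L T]

The two sides have different dimensions, so the equation is NOT dimensionally consistent.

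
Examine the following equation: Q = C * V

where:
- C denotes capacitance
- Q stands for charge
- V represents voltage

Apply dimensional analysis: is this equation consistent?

Yes

C (capacitance) has dimensions [I^2 L^-2 M^-1 T^4].
Q (charge) has dimensions [I T].
V (voltage) has dimensions [I^-1 L^2 M T^-3].

Left side: [I T]
Right side: [I T]

Both sides have the same dimensions, so the equation is dimensionally consistent.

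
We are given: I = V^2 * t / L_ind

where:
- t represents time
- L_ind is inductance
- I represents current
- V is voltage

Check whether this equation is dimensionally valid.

No

t (time) has dimensions [T].
L_ind (inductance) has dimensions [I^-2 L^2 M T^-2].
I (current) has dimensions [I].
V (voltage) has dimensions [I^-1 L^2 M T^-3].

Left side: [I]
Right side: [L^2 M T^-3]

The two sides have different dimensions, so the equation is NOT dimensionally consistent.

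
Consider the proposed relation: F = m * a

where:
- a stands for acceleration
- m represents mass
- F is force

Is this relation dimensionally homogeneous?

Yes

a (acceleration) has dimensions [L T^-2].
m (mass) has dimensions [M].
F (force) has dimensions [L M T^-2].

Left side: [L M T^-2]
Right side: [L M T^-2]

Both sides have the same dimensions, so the equation is dimensionally consistent.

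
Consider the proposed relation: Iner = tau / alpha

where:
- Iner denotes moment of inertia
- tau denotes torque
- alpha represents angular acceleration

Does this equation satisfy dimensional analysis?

Yes

Iner (moment of inertia) has dimensions [L^2 M].
tau (torque) has dimensions [L^2 M T^-2].
alpha (angular acceleration) has dimensions [T^-2].

Left side: [L^2 M]
Right side: [L^2 M]

Both sides have the same dimensions, so the equation is dimensionally consistent.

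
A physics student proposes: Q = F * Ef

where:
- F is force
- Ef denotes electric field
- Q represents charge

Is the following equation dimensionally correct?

No

F (force) has dimensions [L M T^-2].
Ef (electric field) has dimensions [I^-1 L M T^-3].
Q (charge) has dimensions [I T].

Left side: [I T]
Right side: [I^-1 L^2 M^2 T^-5]

The two sides have different dimensions, so the equation is NOT dimensionally consistent.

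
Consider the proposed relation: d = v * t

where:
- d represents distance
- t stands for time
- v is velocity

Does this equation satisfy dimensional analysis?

Yes

d (distance) has dimensions [L].
t (time) has dimensions [T].
v (velocity) has dimensions [L T^-1].

Left side: [L]
Right side: [L]

Both sides have the same dimensions, so the equation is dimensionally consistent.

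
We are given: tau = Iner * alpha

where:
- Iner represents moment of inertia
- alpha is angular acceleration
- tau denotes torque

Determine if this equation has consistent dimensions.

Yes

Iner (moment of inertia) has dimensions [L^2 M].
alpha (angular acceleration) has dimensions [T^-2].
tau (torque) has dimensions [L^2 M T^-2].

Left side: [L^2 M T^-2]
Right side: [L^2 M T^-2]

Both sides have the same dimensions, so the equation is dimensionally consistent.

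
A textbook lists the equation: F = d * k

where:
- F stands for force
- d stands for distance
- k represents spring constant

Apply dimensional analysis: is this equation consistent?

Yes

F (force) has dimensions [L M T^-2].
d (distance) has dimensions [L].
k (spring constant) has dimensions [M T^-2].

Left side: [L M T^-2]
Right side: [L M T^-2]

Both sides have the same dimensions, so the equation is dimensionally consistent.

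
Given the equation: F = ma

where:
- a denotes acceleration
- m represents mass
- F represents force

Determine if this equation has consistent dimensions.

Yes

a (acceleration) has dimensions [L T^-2].
m (mass) has dimensions [M].
F (force) has dimensions [L M T^-2].

Left side: [L M T^-2]
Right side: [L M T^-2]

Both sides have the same dimensions, so the equation is dimensionally consistent.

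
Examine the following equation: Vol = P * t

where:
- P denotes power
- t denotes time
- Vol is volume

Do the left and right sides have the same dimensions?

No

P (power) has dimensions [L^2 M T^-3].
t (time) has dimensions [T].
Vol (volume) has dimensions [L^3].

Left side: [L^3]
Right side: [L^2 M T^-2]

The two sides have different dimensions, so the equation is NOT dimensionally consistent.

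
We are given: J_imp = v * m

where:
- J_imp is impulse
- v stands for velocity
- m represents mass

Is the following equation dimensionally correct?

Yes

J_imp (impulse) has dimensions [L M T^-1].
v (velocity) has dimensions [L T^-1].
m (mass) has dimensions [M].

Left side: [L M T^-1]
Right side: [L M T^-1]

Both sides have the same dimensions, so the equation is dimensionally consistent.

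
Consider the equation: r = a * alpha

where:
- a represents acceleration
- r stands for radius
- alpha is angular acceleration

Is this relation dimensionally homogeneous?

No

a (acceleration) has dimensions [L T^-2].
r (radius) has dimensions [L].
alpha (angular acceleration) has dimensions [T^-2].

Left side: [L]
Right side: [L T^-4]

The two sides have different dimensions, so the equation is NOT dimensionally consistent.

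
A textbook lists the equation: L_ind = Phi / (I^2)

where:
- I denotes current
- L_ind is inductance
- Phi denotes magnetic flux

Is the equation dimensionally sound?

No

I (current) has dimensions [I].
L_ind (inductance) has dimensions [I^-2 L^2 M T^-2].
Phi (magnetic flux) has dimensions [I^-1 L^2 M T^-2].

Left side: [I^-2 L^2 M T^-2]
Right side: [I^-3 L^2 M T^-2]

The two sides have different dimensions, so the equation is NOT dimensionally consistent.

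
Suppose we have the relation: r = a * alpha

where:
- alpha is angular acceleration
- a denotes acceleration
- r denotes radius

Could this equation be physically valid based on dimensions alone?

No

alpha (angular acceleration) has dimensions [T^-2].
a (acceleration) has dimensions [L T^-2].
r (radius) has dimensions [L].

Left side: [L]
Right side: [L T^-4]

The two sides have different dimensions, so the equation is NOT dimensionally consistent.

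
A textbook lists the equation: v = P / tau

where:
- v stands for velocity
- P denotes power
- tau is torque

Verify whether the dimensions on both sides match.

No

v (velocity) has dimensions [L T^-1].
P (power) has dimensions [L^2 M T^-3].
tau (torque) has dimensions [L^2 M T^-2].

Left side: [L T^-1]
Right side: [T^-1]

The two sides have different dimensions, so the equation is NOT dimensionally consistent.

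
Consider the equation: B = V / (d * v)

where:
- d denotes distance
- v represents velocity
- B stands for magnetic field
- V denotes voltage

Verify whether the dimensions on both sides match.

Yes

d (distance) has dimensions [L].
v (velocity) has dimensions [L T^-1].
B (magnetic field) has dimensions [I^-1 M T^-2].
V (voltage) has dimensions [I^-1 L^2 M T^-3].

Left side: [I^-1 M T^-2]
Right side: [I^-1 M T^-2]

Both sides have the same dimensions, so the equation is dimensionally consistent.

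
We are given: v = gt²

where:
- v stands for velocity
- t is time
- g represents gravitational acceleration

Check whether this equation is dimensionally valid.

No

v (velocity) has dimensions [L T^-1].
t (time) has dimensions [T].
g (gravitational acceleration) has dimensions [L T^-2].

Left side: [L T^-1]
Right side: [L]

The two sides have different dimensions, so the equation is NOT dimensionally consistent.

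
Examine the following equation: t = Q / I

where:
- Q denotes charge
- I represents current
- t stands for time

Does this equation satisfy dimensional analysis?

Yes

Q (charge) has dimensions [I T].
I (current) has dimensions [I].
t (time) has dimensions [T].

Left side: [T]
Right side: [T]

Both sides have the same dimensions, so the equation is dimensionally consistent.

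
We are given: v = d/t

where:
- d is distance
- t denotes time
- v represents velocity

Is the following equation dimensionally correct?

Yes

d (distance) has dimensions [L].
t (time) has dimensions [T].
v (velocity) has dimensions [L T^-1].

Left side: [L T^-1]
Right side: [L T^-1]

Both sides have the same dimensions, so the equation is dimensionally consistent.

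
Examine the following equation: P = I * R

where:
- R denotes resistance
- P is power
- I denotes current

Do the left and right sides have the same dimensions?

No

R (resistance) has dimensions [I^-2 L^2 M T^-3].
P (power) has dimensions [L^2 M T^-3].
I (current) has dimensions [I].

Left side: [L^2 M T^-3]
Right side: [I^-1 L^2 M T^-3]

The two sides have different dimensions, so the equation is NOT dimensionally consistent.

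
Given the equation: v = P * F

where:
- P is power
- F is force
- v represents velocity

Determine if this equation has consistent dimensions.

No

P (power) has dimensions [L^2 M T^-3].
F (force) has dimensions [L M T^-2].
v (velocity) has dimensions [L T^-1].

Left side: [L T^-1]
Right side: [L^3 M^2 T^-5]

The two sides have different dimensions, so the equation is NOT dimensionally consistent.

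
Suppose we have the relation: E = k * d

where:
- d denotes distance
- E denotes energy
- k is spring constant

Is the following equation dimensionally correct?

No

d (distance) has dimensions [L].
E (energy) has dimensions [L^2 M T^-2].
k (spring constant) has dimensions [M T^-2].

Left side: [L^2 M T^-2]
Right side: [L M T^-2]

The two sides have different dimensions, so the equation is NOT dimensionally consistent.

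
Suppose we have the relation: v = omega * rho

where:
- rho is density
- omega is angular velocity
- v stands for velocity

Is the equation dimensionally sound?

No

rho (density) has dimensions [L^-3 M].
omega (angular velocity) has dimensions [T^-1].
v (velocity) has dimensions [L T^-1].

Left side: [L T^-1]
Right side: [L^-3 M T^-1]

The two sides have different dimensions, so the equation is NOT dimensionally consistent.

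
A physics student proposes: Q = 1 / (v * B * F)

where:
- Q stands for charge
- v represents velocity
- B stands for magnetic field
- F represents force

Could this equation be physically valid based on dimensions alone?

No

Q (charge) has dimensions [I T].
v (velocity) has dimensions [L T^-1].
B (magnetic field) has dimensions [I^-1 M T^-2].
F (force) has dimensions [L M T^-2].

Left side: [I T]
Right side: [I L^-2 M^-2 T^5]

The two sides have different dimensions, so the equation is NOT dimensionally consistent.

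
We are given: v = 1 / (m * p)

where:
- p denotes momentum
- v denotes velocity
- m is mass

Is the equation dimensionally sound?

No

p (momentum) has dimensions [L M T^-1].
v (velocity) has dimensions [L T^-1].
m (mass) has dimensions [M].

Left side: [L T^-1]
Right side: [L^-1 M^-2 T]

The two sides have different dimensions, so the equation is NOT dimensionally consistent.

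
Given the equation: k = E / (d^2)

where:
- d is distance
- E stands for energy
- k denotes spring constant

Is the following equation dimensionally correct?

Yes

d (distance) has dimensions [L].
E (energy) has dimensions [L^2 M T^-2].
k (spring constant) has dimensions [M T^-2].

Left side: [M T^-2]
Right side: [M T^-2]

Both sides have the same dimensions, so the equation is dimensionally consistent.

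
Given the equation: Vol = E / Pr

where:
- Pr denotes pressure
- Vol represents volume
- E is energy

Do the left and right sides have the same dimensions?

Yes

Pr (pressure) has dimensions [L^-1 M T^-2].
Vol (volume) has dimensions [L^3].
E (energy) has dimensions [L^2 M T^-2].

Left side: [L^3]
Right side: [L^3]

Both sides have the same dimensions, so the equation is dimensionally consistent.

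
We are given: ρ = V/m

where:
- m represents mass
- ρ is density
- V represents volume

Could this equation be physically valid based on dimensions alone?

No

m (mass) has dimensions [M].
ρ (density) has dimensions [L^-3 M].
V (volume) has dimensions [L^3].

Left side: [L^-3 M]
Right side: [L^3 M^-1]

The two sides have different dimensions, so the equation is NOT dimensionally consistent.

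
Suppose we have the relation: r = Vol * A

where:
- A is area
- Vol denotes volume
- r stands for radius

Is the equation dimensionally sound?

No

A (area) has dimensions [L^2].
Vol (volume) has dimensions [L^3].
r (radius) has dimensions [L].

Left side: [L]
Right side: [L^5]

The two sides have different dimensions, so the equation is NOT dimensionally consistent.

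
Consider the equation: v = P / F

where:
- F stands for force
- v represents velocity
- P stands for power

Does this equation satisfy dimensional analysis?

Yes

F (force) has dimensions [L M T^-2].
v (velocity) has dimensions [L T^-1].
P (power) has dimensions [L^2 M T^-3].

Left side: [L T^-1]
Right side: [L T^-1]

Both sides have the same dimensions, so the equation is dimensionally consistent.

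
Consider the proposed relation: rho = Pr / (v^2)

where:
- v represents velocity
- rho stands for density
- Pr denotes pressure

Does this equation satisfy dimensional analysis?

Yes

v (velocity) has dimensions [L T^-1].
rho (density) has dimensions [L^-3 M].
Pr (pressure) has dimensions [L^-1 M T^-2].

Left side: [L^-3 M]
Right side: [L^-3 M]

Both sides have the same dimensions, so the equation is dimensionally consistent.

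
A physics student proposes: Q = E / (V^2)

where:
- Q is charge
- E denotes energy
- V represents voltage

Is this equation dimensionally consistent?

No

Q (charge) has dimensions [I T].
E (energy) has dimensions [L^2 M T^-2].
V (voltage) has dimensions [I^-1 L^2 M T^-3].

Left side: [I T]
Right side: [I^2 L^-2 M^-1 T^4]

The two sides have different dimensions, so the equation is NOT dimensionally consistent.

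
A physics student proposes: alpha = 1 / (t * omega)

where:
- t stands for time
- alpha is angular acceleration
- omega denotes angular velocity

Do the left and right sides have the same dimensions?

No

t (time) has dimensions [T].
alpha (angular acceleration) has dimensions [T^-2].
omega (angular velocity) has dimensions [T^-1].

Left side: [T^-2]
Right side: [dimensionless]

The two sides have different dimensions, so the equation is NOT dimensionally consistent.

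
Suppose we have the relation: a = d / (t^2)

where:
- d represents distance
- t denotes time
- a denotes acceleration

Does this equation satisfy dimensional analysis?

Yes

d (distance) has dimensions [L].
t (time) has dimensions [T].
a (acceleration) has dimensions [L T^-2].

Left side: [L T^-2]
Right side: [L T^-2]

Both sides have the same dimensions, so the equation is dimensionally consistent.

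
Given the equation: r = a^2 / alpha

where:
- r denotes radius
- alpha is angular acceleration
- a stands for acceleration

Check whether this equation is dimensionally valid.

No

r (radius) has dimensions [L].
alpha (angular acceleration) has dimensions [T^-2].
a (acceleration) has dimensions [L T^-2].

Left side: [L]
Right side: [L^2 T^-2]

The two sides have different dimensions, so the equation is NOT dimensionally consistent.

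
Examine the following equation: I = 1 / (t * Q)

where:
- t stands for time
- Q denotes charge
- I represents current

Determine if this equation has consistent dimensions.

No

t (time) has dimensions [T].
Q (charge) has dimensions [I T].
I (current) has dimensions [I].

Left side: [I]
Right side: [I^-1 T^-2]

The two sides have different dimensions, so the equation is NOT dimensionally consistent.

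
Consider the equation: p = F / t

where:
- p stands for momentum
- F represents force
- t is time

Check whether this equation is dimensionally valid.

No

p (momentum) has dimensions [L M T^-1].
F (force) has dimensions [L M T^-2].
t (time) has dimensions [T].

Left side: [L M T^-1]
Right side: [L M T^-3]

The two sides have different dimensions, so the equation is NOT dimensionally consistent.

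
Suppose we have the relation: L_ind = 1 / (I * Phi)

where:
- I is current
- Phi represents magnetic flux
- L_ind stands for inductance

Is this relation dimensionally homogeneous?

No

I (current) has dimensions [I].
Phi (magnetic flux) has dimensions [I^-1 L^2 M T^-2].
L_ind (inductance) has dimensions [I^-2 L^2 M T^-2].

Left side: [I^-2 L^2 M T^-2]
Right side: [L^-2 M^-1 T^2]

The two sides have different dimensions, so the equation is NOT dimensionally consistent.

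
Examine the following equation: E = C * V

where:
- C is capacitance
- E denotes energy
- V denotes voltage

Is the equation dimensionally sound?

No

C (capacitance) has dimensions [I^2 L^-2 M^-1 T^4].
E (energy) has dimensions [L^2 M T^-2].
V (voltage) has dimensions [I^-1 L^2 M T^-3].

Left side: [L^2 M T^-2]
Right side: [I T]

The two sides have different dimensions, so the equation is NOT dimensionally consistent.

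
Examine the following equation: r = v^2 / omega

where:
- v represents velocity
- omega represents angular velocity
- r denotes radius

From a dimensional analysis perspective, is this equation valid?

No

v (velocity) has dimensions [L T^-1].
omega (angular velocity) has dimensions [T^-1].
r (radius) has dimensions [L].

Left side: [L]
Right side: [L^2 T^-1]

The two sides have different dimensions, so the equation is NOT dimensionally consistent.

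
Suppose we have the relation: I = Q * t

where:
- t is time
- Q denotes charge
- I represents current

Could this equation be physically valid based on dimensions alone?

No

t (time) has dimensions [T].
Q (charge) has dimensions [I T].
I (current) has dimensions [I].

Left side: [I]
Right side: [I T^2]

The two sides have different dimensions, so the equation is NOT dimensionally consistent.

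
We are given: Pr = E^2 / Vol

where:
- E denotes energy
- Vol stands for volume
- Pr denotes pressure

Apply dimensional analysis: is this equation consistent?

No

E (energy) has dimensions [L^2 M T^-2].
Vol (volume) has dimensions [L^3].
Pr (pressure) has dimensions [L^-1 M T^-2].

Left side: [L^-1 M T^-2]
Right side: [L M^2 T^-4]

The two sides have different dimensions, so the equation is NOT dimensionally consistent.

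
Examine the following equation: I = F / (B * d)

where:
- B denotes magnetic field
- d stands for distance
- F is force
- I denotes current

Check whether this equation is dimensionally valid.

Yes

B (magnetic field) has dimensions [I^-1 M T^-2].
d (distance) has dimensions [L].
F (force) has dimensions [L M T^-2].
I (current) has dimensions [I].

Left side: [I]
Right side: [I]

Both sides have the same dimensions, so the equation is dimensionally consistent.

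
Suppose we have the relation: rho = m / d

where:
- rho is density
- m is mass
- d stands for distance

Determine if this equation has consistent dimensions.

No

rho (density) has dimensions [L^-3 M].
m (mass) has dimensions [M].
d (distance) has dimensions [L].

Left side: [L^-3 M]
Right side: [L^-1 M]

The two sides have different dimensions, so the equation is NOT dimensionally consistent.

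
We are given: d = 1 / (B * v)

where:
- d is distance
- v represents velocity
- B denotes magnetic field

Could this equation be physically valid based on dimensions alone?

No

d (distance) has dimensions [L].
v (velocity) has dimensions [L T^-1].
B (magnetic field) has dimensions [I^-1 M T^-2].

Left side: [L]
Right side: [I L^-1 M^-1 T^3]

The two sides have different dimensions, so the equation is NOT dimensionally consistent.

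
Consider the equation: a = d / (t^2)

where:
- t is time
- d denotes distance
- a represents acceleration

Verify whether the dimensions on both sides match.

Yes

t (time) has dimensions [T].
d (distance) has dimensions [L].
a (acceleration) has dimensions [L T^-2].

Left side: [L T^-2]
Right side: [L T^-2]

Both sides have the same dimensions, so the equation is dimensionally consistent.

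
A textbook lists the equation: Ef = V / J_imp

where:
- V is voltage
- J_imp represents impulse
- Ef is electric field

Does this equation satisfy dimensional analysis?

No

V (voltage) has dimensions [I^-1 L^2 M T^-3].
J_imp (impulse) has dimensions [L M T^-1].
Ef (electric field) has dimensions [I^-1 L M T^-3].

Left side: [I^-1 L M T^-3]
Right side: [I^-1 L T^-2]

The two sides have different dimensions, so the equation is NOT dimensionally consistent.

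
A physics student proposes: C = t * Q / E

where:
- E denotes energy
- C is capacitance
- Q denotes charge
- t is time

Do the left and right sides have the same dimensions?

No

E (energy) has dimensions [L^2 M T^-2].
C (capacitance) has dimensions [I^2 L^-2 M^-1 T^4].
Q (charge) has dimensions [I T].
t (time) has dimensions [T].

Left side: [I^2 L^-2 M^-1 T^4]
Right side: [I L^-2 M^-1 T^4]

The two sides have different dimensions, so the equation is NOT dimensionally consistent.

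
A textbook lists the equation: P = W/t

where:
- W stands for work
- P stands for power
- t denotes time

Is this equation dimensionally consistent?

Yes

W (work) has dimensions [L^2 M T^-2].
P (power) has dimensions [L^2 M T^-3].
t (time) has dimensions [T].

Left side: [L^2 M T^-3]
Right side: [L^2 M T^-3]

Both sides have the same dimensions, so the equation is dimensionally consistent.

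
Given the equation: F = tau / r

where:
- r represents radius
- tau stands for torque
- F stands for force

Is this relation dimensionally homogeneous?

Yes

r (radius) has dimensions [L].
tau (torque) has dimensions [L^2 M T^-2].
F (force) has dimensions [L M T^-2].

Left side: [L M T^-2]
Right side: [L M T^-2]

Both sides have the same dimensions, so the equation is dimensionally consistent.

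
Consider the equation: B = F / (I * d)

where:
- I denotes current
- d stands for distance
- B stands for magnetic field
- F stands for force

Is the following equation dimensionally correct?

Yes

I (current) has dimensions [I].
d (distance) has dimensions [L].
B (magnetic field) has dimensions [I^-1 M T^-2].
F (force) has dimensions [L M T^-2].

Left side: [I^-1 M T^-2]
Right side: [I^-1 M T^-2]

Both sides have the same dimensions, so the equation is dimensionally consistent.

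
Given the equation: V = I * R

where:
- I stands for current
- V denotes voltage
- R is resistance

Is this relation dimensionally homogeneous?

Yes

I (current) has dimensions [I].
V (voltage) has dimensions [I^-1 L^2 M T^-3].
R (resistance) has dimensions [I^-2 L^2 M T^-3].

Left side: [I^-1 L^2 M T^-3]
Right side: [I^-1 L^2 M T^-3]

Both sides have the same dimensions, so the equation is dimensionally consistent.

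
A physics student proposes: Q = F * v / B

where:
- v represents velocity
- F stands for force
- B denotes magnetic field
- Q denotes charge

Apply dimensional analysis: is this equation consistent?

No

v (velocity) has dimensions [L T^-1].
F (force) has dimensions [L M T^-2].
B (magnetic field) has dimensions [I^-1 M T^-2].
Q (charge) has dimensions [I T].

Left side: [I T]
Right side: [I L^2 T^-1]

The two sides have different dimensions, so the equation is NOT dimensionally consistent.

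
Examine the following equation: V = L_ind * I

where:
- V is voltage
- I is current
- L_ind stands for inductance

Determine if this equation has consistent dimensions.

No

V (voltage) has dimensions [I^-1 L^2 M T^-3].
I (current) has dimensions [I].
L_ind (inductance) has dimensions [I^-2 L^2 M T^-2].

Left side: [I^-1 L^2 M T^-3]
Right side: [I^-1 L^2 M T^-2]

The two sides have different dimensions, so the equation is NOT dimensionally consistent.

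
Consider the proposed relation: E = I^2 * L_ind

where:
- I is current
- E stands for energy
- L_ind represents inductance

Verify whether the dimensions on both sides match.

Yes

I (current) has dimensions [I].
E (energy) has dimensions [L^2 M T^-2].
L_ind (inductance) has dimensions [I^-2 L^2 M T^-2].

Left side: [L^2 M T^-2]
Right side: [L^2 M T^-2]

Both sides have the same dimensions, so the equation is dimensionally consistent.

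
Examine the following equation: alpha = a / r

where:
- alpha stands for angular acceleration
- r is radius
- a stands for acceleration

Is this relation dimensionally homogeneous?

Yes

alpha (angular acceleration) has dimensions [T^-2].
r (radius) has dimensions [L].
a (acceleration) has dimensions [L T^-2].

Left side: [T^-2]
Right side: [T^-2]

Both sides have the same dimensions, so the equation is dimensionally consistent.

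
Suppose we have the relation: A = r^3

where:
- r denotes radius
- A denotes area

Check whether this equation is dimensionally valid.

No

r (radius) has dimensions [L].
A (area) has dimensions [L^2].

Left side: [L^2]
Right side: [L^3]

The two sides have different dimensions, so the equation is NOT dimensionally consistent.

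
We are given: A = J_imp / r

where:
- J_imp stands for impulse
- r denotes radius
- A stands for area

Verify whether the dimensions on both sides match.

No

J_imp (impulse) has dimensions [L M T^-1].
r (radius) has dimensions [L].
A (area) has dimensions [L^2].

Left side: [L^2]
Right side: [M T^-1]

The two sides have different dimensions, so the equation is NOT dimensionally consistent.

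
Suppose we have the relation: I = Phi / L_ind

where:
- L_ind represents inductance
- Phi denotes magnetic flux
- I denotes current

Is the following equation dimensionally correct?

Yes

L_ind (inductance) has dimensions [I^-2 L^2 M T^-2].
Phi (magnetic flux) has dimensions [I^-1 L^2 M T^-2].
I (current) has dimensions [I].

Left side: [I]
Right side: [I]

Both sides have the same dimensions, so the equation is dimensionally consistent.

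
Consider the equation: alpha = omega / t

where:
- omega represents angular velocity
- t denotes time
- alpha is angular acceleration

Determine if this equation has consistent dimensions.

Yes

omega (angular velocity) has dimensions [T^-1].
t (time) has dimensions [T].
alpha (angular acceleration) has dimensions [T^-2].

Left side: [T^-2]
Right side: [T^-2]

Both sides have the same dimensions, so the equation is dimensionally consistent.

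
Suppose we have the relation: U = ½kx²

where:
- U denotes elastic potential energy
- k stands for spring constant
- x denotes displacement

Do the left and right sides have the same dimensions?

Yes

U (elastic potential energy) has dimensions [L^2 M T^-2].
k (spring constant) has dimensions [M T^-2].
x (displacement) has dimensions [L].

Left side: [L^2 M T^-2]
Right side: [L^2 M T^-2]

Both sides have the same dimensions, so the equation is dimensionally consistent.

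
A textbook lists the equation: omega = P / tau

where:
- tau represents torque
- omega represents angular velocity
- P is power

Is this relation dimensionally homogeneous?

Yes

tau (torque) has dimensions [L^2 M T^-2].
omega (angular velocity) has dimensions [T^-1].
P (power) has dimensions [L^2 M T^-3].

Left side: [T^-1]
Right side: [T^-1]

Both sides have the same dimensions, so the equation is dimensionally consistent.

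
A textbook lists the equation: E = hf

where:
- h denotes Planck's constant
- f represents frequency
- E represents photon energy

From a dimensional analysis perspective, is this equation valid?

Yes

h (Planck's constant) has dimensions [L^2 M T^-1].
f (frequency) has dimensions [T^-1].
E (photon energy) has dimensions [L^2 M T^-2].

Left side: [L^2 M T^-2]
Right side: [L^2 M T^-2]

Both sides have the same dimensions, so the equation is dimensionally consistent.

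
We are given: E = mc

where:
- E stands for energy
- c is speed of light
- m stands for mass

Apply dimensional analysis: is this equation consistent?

No

E (energy) has dimensions [L^2 M T^-2].
c (speed of light) has dimensions [L T^-1].
m (mass) has dimensions [M].

Left side: [L^2 M T^-2]
Right side: [L M T^-1]

The two sides have different dimensions, so the equation is NOT dimensionally consistent.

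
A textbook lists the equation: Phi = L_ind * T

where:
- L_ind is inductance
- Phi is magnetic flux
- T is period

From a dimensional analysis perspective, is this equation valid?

No

L_ind (inductance) has dimensions [I^-2 L^2 M T^-2].
Phi (magnetic flux) has dimensions [I^-1 L^2 M T^-2].
T (period) has dimensions [T].

Left side: [I^-1 L^2 M T^-2]
Right side: [I^-2 L^2 M T^-1]

The two sides have different dimensions, so the equation is NOT dimensionally consistent.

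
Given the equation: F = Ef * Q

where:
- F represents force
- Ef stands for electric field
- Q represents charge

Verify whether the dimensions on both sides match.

Yes

F (force) has dimensions [L M T^-2].
Ef (electric field) has dimensions [I^-1 L M T^-3].
Q (charge) has dimensions [I T].

Left side: [L M T^-2]
Right side: [L M T^-2]

Both sides have the same dimensions, so the equation is dimensionally consistent.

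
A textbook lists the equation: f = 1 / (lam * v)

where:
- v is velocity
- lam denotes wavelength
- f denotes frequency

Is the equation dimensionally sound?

No

v (velocity) has dimensions [L T^-1].
lam (wavelength) has dimensions [L].
f (frequency) has dimensions [T^-1].

Left side: [T^-1]
Right side: [L^-2 T]

The two sides have different dimensions, so the equation is NOT dimensionally consistent.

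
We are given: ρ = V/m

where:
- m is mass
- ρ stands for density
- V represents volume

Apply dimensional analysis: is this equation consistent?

No

m (mass) has dimensions [M].
ρ (density) has dimensions [L^-3 M].
V (volume) has dimensions [L^3].

Left side: [L^-3 M]
Right side: [L^3 M^-1]

The two sides have different dimensions, so the equation is NOT dimensionally consistent.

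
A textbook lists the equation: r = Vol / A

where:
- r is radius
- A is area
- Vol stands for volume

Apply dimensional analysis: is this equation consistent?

Yes

r (radius) has dimensions [L].
A (area) has dimensions [L^2].
Vol (volume) has dimensions [L^3].

Left side: [L]
Right side: [L]

Both sides have the same dimensions, so the equation is dimensionally consistent.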